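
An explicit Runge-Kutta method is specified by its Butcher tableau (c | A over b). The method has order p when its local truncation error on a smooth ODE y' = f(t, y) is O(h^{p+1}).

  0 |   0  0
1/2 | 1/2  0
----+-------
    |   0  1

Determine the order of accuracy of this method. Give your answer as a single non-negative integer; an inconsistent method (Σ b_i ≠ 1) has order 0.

2

b = (0, 1)
c = (0, 1/2)
Σ b_i: 1·1 = 1 ✓
b·c: 1·1/2 = 1/2 ✓; 2 stages ⇒ order 2.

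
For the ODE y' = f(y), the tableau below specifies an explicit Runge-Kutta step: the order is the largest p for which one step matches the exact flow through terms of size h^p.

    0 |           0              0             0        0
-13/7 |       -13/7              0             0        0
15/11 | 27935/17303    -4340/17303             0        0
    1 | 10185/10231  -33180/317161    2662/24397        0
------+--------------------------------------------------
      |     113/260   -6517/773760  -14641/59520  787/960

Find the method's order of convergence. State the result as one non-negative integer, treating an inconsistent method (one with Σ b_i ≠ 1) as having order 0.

4

b = (113/260, -6517/773760, -14641/59520, 787/960)
c = (0, -13/7, 15/11, 1)
Ac = (0, 0, 620/1331, 270/787)
Σ b_i: 113/260·1 + (-6517/773760)·1 + (-14641/59520)·1 + 787/960·1 = 1 ✓
b·c: (-6517/773760)·(-13/7) + (-14641/59520)·15/11 + 787/960·1 = 1/2 ✓
b·c²: (-6517/773760)·169/49 + (-14641/59520)·225/121 + 787/960·1 = 1/3 ✓
b·Ac: (-14641/59520)·620/1331 + 787/960·270/787 = 1/6 ✓
b·c³: (-6517/773760)·(-2197/343) + (-14641/59520)·3375/1331 + 787/960·1 = 1/4 ✓
b·(c∘Ac): (-14641/59520)·9300/14641 + 787/960·270/787 = 1/8 ✓
b·Ac²: (-14641/59520)·(-8060/9317) + 787/960·(-870/5509) = 1/12 ✓
b·A²c: 787/960·40/787 = 1/24 ✓; 4 stages ⇒ order 4.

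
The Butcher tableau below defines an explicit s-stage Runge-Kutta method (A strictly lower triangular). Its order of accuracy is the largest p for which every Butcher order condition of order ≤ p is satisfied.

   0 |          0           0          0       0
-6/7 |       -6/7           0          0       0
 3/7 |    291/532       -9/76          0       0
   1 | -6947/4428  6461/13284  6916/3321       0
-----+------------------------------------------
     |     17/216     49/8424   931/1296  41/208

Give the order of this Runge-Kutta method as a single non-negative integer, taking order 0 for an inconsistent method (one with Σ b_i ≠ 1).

4

b = (17/216, 49/8424, 931/1296, 41/208)
c = (0, -6/7, 3/7, 1)
Ac = (0, 0, 27/266, 39/82)
Σ b_i: 17/216·1 + 49/8424·1 + 931/1296·1 + 41/208·1 = 1 ✓
b·c: 49/8424·(-6/7) + 931/1296·3/7 + 41/208·1 = 1/2 ✓
b·c²: 49/8424·36/49 + 931/1296·9/49 + 41/208·1 = 1/3 ✓
b·Ac: 931/1296·27/266 + 41/208·39/82 = 1/6 ✓
b·c³: 49/8424·(-216/343) + 931/1296·27/343 + 41/208·1 = 1/4 ✓
b·(c∘Ac): 931/1296·81/1862 + 41/208·39/82 = 1/8 ✓
b·Ac²: 931/1296·(-81/931) + 41/208·91/123 = 1/12 ✓
b·A²c: 41/208·26/123 = 1/24 ✓; 4 stages ⇒ order 4.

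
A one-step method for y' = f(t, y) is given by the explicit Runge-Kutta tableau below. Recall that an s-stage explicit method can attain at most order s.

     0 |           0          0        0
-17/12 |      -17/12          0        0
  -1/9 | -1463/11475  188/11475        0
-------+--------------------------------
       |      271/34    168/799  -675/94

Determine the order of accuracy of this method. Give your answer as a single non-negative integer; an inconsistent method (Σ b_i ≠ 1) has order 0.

3

b = (271/34, 168/799, -675/94)
c = (0, -17/12, -1/9)
Ac = (0, 0, -47/2025)
Σ b_i: 271/34·1 + 168/799·1 + (-675/94)·1 = 1 ✓
b·c: 168/799·(-17/12) + (-675/94)·(-1/9) = 1/2 ✓
b·c²: 168/799·289/144 + (-675/94)·1/81 = 1/3 ✓
b·Ac: (-675/94)·(-47/2025) = 1/6 ✓; 3 stages ⇒ order 3.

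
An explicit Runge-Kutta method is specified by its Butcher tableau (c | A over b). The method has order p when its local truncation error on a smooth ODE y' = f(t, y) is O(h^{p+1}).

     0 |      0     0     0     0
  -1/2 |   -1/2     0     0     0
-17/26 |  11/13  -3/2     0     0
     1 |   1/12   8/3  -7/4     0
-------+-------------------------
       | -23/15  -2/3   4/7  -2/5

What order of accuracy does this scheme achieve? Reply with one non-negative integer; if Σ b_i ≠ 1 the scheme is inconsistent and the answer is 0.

0

b = (-23/15, -2/3, 4/7, -2/5)
c = (0, -1/2, -17/26, 1)
Ac = (0, 0, 3/4, -59/312)
Σ b_i: (-23/15)·1 + (-2/3)·1 + 4/7·1 + (-2/5)·1 = -71/35 ≠ 1 ⇒ order 0.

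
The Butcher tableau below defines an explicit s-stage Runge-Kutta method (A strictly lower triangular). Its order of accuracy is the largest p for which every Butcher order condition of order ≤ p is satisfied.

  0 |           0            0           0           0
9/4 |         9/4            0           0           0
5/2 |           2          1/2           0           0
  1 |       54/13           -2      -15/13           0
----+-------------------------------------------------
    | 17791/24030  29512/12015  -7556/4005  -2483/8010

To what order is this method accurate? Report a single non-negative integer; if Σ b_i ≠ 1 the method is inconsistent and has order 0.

b = (17791/24030, 29512/12015, -7556/4005, -2483/8010)
c = (0, 9/4, 5/2, 1)
Ac = (0, 0, 9/8, -96/13)
Σ b_i: 17791/24030·1 + 29512/12015·1 + (-7556/4005)·1 + (-2483/8010)·1 = 1 ✓
b·c: 29512/12015·9/4 + (-7556/4005)·5/2 + (-2483/8010)·1 = 1/2 ✓
b·c²: 29512/12015·81/16 + (-7556/4005)·25/4 + (-2483/8010)·1 = 1/3 ✓
b·Ac: (-7556/4005)·9/8 + (-2483/8010)·(-96/13) = 1/6 ✓
b·c³: 29512/12015·729/64 + (-7556/4005)·125/8 + (-2483/8010)·1 = -1289/712 ≠ 1/4 ⇒ order 3.
b·(c∘Ac): (-7556/4005)·45/16 + (-2483/8010)·(-96/13) = -16111/5340 ≠ 1/8
b·Ac²: (-7556/4005)·81/32 + (-2483/8010)·(-1803/104) = 2557/4272 ≠ 1/12
b·A²c: (-2483/8010)·(-135/104) = 573/1424 ≠ 1/24

3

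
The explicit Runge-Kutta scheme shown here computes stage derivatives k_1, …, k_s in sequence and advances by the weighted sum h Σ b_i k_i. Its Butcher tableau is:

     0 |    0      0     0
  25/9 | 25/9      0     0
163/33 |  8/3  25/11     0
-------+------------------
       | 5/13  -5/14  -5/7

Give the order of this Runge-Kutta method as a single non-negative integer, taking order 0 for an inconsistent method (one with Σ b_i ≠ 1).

b = (5/13, -5/14, -5/7)
c = (0, 25/9, 163/33)
Ac = (0, 0, 625/99)
Σ b_i: 5/13·1 + (-5/14)·1 + (-5/7)·1 = -125/182 ≠ 1 ⇒ order 0.

0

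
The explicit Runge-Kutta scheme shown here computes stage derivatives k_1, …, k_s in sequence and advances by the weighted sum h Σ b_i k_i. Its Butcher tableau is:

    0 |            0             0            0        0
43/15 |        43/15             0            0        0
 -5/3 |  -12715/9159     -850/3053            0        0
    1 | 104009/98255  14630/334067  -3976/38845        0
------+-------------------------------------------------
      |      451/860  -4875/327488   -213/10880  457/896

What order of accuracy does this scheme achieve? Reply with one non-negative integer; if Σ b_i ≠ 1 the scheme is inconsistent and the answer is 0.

4

b = (451/860, -4875/327488, -213/10880, 457/896)
c = (0, 43/15, -5/3, 1)
Ac = (0, 0, -170/213, 406/1371)
Σ b_i: 451/860·1 + (-4875/327488)·1 + (-213/10880)·1 + 457/896·1 = 1 ✓
b·c: (-4875/327488)·43/15 + (-213/10880)·(-5/3) + 457/896·1 = 1/2 ✓
b·c²: (-4875/327488)·1849/225 + (-213/10880)·25/9 + 457/896·1 = 1/3 ✓
b·Ac: (-213/10880)·(-170/213) + 457/896·406/1371 = 1/6 ✓
b·c³: (-4875/327488)·79507/3375 + (-213/10880)·(-125/27) + 457/896·1 = 1/4 ✓
b·(c∘Ac): (-213/10880)·850/639 + 457/896·406/1371 = 1/8 ✓
b·Ac²: (-213/10880)·(-1462/639) + 457/896·518/6855 = 1/12 ✓
b·A²c: 457/896·112/1371 = 1/24 ✓; 4 stages ⇒ order 4.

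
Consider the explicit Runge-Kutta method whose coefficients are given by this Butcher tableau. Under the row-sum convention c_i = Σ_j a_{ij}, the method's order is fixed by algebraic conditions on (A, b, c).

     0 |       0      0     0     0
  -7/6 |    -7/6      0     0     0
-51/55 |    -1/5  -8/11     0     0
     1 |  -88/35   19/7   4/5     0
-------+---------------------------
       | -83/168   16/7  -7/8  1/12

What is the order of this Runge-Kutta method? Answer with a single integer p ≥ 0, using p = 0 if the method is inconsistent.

b = (-83/168, 16/7, -7/8, 1/12)
c = (0, -7/6, -51/55, 1)
Ac = (0, 0, 28/33, -6449/1650)
Σ b_i: (-83/168)·1 + 16/7·1 + (-7/8)·1 + 1/12·1 = 1 ✓
b·c: 16/7·(-7/6) + (-7/8)·(-51/55) + 1/12·1 = -2339/1320 ≠ 1/2 ⇒ order 1.

1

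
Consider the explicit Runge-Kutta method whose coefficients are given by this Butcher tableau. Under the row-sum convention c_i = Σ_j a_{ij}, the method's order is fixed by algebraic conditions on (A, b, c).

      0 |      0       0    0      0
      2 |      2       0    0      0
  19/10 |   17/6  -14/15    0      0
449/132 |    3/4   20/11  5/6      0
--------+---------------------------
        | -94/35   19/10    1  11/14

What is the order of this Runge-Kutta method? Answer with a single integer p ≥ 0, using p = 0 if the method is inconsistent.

b = (-94/35, 19/10, 1, 11/14)
c = (0, 2, 19/10, 449/132)
Ac = (0, 0, -28/15, 689/132)
Σ b_i: (-94/35)·1 + 19/10·1 + 1·1 + 11/14·1 = 1 ✓
b·c: 19/10·2 + 1·19/10 + 11/14·449/132 = 7033/840 ≠ 1/2 ⇒ order 1.

1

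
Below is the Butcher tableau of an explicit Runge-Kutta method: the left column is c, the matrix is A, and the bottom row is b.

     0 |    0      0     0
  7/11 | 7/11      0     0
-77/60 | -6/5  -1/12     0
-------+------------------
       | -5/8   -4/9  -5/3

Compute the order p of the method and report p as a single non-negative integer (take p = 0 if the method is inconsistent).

0

b = (-5/8, -4/9, -5/3)
c = (0, 7/11, -77/60)
Ac = (0, 0, -7/132)
Σ b_i: (-5/8)·1 + (-4/9)·1 + (-5/3)·1 = -197/72 ≠ 1 ⇒ order 0.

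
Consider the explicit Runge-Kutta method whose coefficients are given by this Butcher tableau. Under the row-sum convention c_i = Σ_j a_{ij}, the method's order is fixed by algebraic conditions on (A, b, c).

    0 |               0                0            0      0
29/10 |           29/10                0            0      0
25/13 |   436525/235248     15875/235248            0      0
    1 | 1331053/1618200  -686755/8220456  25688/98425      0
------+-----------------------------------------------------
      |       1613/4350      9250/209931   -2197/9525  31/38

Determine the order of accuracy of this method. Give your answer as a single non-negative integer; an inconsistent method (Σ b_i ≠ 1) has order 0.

4

b = (1613/4350, 9250/209931, -2197/9525, 31/38)
c = (0, 29/10, 25/13, 1)
Ac = (0, 0, 3175/16224, 1159/4464)
Σ b_i: 1613/4350·1 + 9250/209931·1 + (-2197/9525)·1 + 31/38·1 = 1 ✓
b·c: 9250/209931·29/10 + (-2197/9525)·25/13 + 31/38·1 = 1/2 ✓
b·c²: 9250/209931·841/100 + (-2197/9525)·625/169 + 31/38·1 = 1/3 ✓
b·Ac: (-2197/9525)·3175/16224 + 31/38·1159/4464 = 1/6 ✓
b·c³: 9250/209931·24389/1000 + (-2197/9525)·15625/2197 + 31/38·1 = 1/4 ✓
b·(c∘Ac): (-2197/9525)·79375/210912 + 31/38·1159/4464 = 1/8 ✓
b·Ac²: (-2197/9525)·18415/32448 + 31/38·11723/44640 = 1/12 ✓
b·A²c: 31/38·19/372 = 1/24 ✓; 4 stages ⇒ order 4.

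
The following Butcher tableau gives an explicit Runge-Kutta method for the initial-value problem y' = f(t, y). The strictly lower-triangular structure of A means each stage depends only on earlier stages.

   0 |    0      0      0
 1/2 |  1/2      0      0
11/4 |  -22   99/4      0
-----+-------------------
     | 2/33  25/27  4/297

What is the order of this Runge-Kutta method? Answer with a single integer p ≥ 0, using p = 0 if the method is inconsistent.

b = (2/33, 25/27, 4/297)
c = (0, 1/2, 11/4)
Ac = (0, 0, 99/8)
Σ b_i: 2/33·1 + 25/27·1 + 4/297·1 = 1 ✓
b·c: 25/27·1/2 + 4/297·11/4 = 1/2 ✓
b·c²: 25/27·1/4 + 4/297·121/16 = 1/3 ✓
b·Ac: 4/297·99/8 = 1/6 ✓; 3 stages ⇒ order 3.

3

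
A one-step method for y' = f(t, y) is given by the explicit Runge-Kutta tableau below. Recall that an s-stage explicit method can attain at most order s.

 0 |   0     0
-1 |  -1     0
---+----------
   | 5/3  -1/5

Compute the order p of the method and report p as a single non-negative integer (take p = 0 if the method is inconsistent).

0

b = (5/3, -1/5)
c = (0, -1)
Σ b_i: 5/3·1 + (-1/5)·1 = 22/15 ≠ 1 ⇒ order 0.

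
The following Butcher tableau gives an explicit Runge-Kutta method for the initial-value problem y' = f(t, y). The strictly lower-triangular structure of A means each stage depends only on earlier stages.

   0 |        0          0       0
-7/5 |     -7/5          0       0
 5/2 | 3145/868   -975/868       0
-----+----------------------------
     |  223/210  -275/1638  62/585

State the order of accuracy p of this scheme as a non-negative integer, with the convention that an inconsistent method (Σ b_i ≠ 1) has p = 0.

b = (223/210, -275/1638, 62/585)
c = (0, -7/5, 5/2)
Ac = (0, 0, 195/124)
Σ b_i: 223/210·1 + (-275/1638)·1 + 62/585·1 = 1 ✓
b·c: (-275/1638)·(-7/5) + 62/585·5/2 = 1/2 ✓
b·c²: (-275/1638)·49/25 + 62/585·25/4 = 1/3 ✓
b·Ac: 62/585·195/124 = 1/6 ✓; 3 stages ⇒ order 3.

3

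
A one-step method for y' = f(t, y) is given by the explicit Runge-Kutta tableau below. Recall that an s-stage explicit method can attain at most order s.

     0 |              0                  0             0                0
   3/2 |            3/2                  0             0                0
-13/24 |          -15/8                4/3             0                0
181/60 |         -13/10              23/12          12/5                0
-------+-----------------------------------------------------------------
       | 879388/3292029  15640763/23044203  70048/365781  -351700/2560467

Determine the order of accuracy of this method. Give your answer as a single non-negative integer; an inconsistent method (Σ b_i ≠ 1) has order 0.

b = (879388/3292029, 15640763/23044203, 70048/365781, -351700/2560467)
c = (0, 3/2, -13/24, 181/60)
Ac = (0, 0, 2, 63/40)
Σ b_i: 879388/3292029·1 + 15640763/23044203·1 + 70048/365781·1 + (-351700/2560467)·1 = 1 ✓
b·c: 15640763/23044203·3/2 + 70048/365781·(-13/24) + (-351700/2560467)·181/60 = 1/2 ✓
b·c²: 15640763/23044203·9/4 + 70048/365781·169/576 + (-351700/2560467)·32761/3600 = 1/3 ✓
b·Ac: 70048/365781·2 + (-351700/2560467)·63/40 = 1/6 ✓
b·c³: 15640763/23044203·27/8 + 70048/365781·(-2197/13824) + (-351700/2560467)·5929741/216000 = -45902221/30387960 ≠ 1/4 ⇒ order 3.
b·(c∘Ac): 70048/365781·(-13/12) + (-351700/2560467)·3801/800 = -7550441/8778744 ≠ 1/8
b·Ac²: 70048/365781·3 + (-351700/2560467)·301/60 = -9671/84411 ≠ 1/12
b·A²c: (-351700/2560467)·24/5 = -562720/853489 ≠ 1/24

3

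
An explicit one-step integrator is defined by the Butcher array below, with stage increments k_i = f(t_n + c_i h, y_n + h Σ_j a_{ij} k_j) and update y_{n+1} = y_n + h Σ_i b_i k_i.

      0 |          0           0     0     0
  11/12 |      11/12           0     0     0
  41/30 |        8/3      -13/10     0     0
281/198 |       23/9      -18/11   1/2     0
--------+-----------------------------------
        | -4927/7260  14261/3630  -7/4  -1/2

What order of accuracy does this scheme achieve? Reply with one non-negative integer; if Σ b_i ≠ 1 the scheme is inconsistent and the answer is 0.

b = (-4927/7260, 14261/3630, -7/4, -1/2)
c = (0, 11/12, 41/30, 281/198)
Ac = (0, 0, -143/120, -49/60)
Σ b_i: (-4927/7260)·1 + 14261/3630·1 + (-7/4)·1 + (-1/2)·1 = 1 ✓
b·c: 14261/3630·11/12 + (-7/4)·41/30 + (-1/2)·281/198 = 1/2 ✓
b·c²: 14261/3630·121/144 + (-7/4)·1681/900 + (-1/2)·78961/39204 = -7640911/7840800 ≠ 1/3 ⇒ order 2.
b·Ac: (-7/4)·(-143/120) + (-1/2)·(-49/60) = 399/160 ≠ 1/6

2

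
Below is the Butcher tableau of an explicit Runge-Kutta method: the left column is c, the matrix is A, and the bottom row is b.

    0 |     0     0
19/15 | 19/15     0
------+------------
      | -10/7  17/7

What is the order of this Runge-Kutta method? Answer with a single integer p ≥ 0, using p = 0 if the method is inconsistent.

1

b = (-10/7, 17/7)
c = (0, 19/15)
Σ b_i: (-10/7)·1 + 17/7·1 = 1 ✓
b·c: 17/7·19/15 = 323/105 ≠ 1/2 ⇒ order 1.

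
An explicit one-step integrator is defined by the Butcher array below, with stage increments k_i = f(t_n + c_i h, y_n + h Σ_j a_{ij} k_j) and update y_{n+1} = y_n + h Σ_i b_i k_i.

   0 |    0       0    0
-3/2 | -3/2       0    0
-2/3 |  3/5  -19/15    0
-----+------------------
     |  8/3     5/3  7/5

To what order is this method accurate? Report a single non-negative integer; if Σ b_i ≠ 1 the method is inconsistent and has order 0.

b = (8/3, 5/3, 7/5)
c = (0, -3/2, -2/3)
Ac = (0, 0, 19/10)
Σ b_i: 8/3·1 + 5/3·1 + 7/5·1 = 86/15 ≠ 1 ⇒ order 0.

0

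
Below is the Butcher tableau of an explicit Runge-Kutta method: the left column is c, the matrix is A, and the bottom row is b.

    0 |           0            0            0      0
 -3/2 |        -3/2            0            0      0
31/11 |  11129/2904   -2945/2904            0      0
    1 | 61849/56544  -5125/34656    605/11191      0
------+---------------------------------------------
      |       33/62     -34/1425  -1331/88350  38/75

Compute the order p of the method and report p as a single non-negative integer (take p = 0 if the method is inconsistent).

4

b = (33/62, -34/1425, -1331/88350, 38/75)
c = (0, -3/2, 31/11, 1)
Ac = (0, 0, 2945/1936, 455/1216)
Σ b_i: 33/62·1 + (-34/1425)·1 + (-1331/88350)·1 + 38/75·1 = 1 ✓
b·c: (-34/1425)·(-3/2) + (-1331/88350)·31/11 + 38/75·1 = 1/2 ✓
b·c²: (-34/1425)·9/4 + (-1331/88350)·961/121 + 38/75·1 = 1/3 ✓
b·Ac: (-1331/88350)·2945/1936 + 38/75·455/1216 = 1/6 ✓
b·c³: (-34/1425)·(-27/8) + (-1331/88350)·29791/1331 + 38/75·1 = 1/4 ✓
b·(c∘Ac): (-1331/88350)·91295/21296 + 38/75·455/1216 = 1/8 ✓
b·Ac²: (-1331/88350)·(-8835/3872) + 38/75·235/2432 = 1/12 ✓
b·A²c: 38/75·25/304 = 1/24 ✓; 4 stages ⇒ order 4.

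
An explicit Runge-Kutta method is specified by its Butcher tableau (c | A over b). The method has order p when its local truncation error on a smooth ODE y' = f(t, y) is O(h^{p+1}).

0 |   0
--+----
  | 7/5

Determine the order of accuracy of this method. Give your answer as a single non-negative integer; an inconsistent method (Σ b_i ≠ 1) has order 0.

0

b = (7/5)
c = (0)
Σ b_i: 7/5·1 = 7/5 ≠ 1 ⇒ order 0.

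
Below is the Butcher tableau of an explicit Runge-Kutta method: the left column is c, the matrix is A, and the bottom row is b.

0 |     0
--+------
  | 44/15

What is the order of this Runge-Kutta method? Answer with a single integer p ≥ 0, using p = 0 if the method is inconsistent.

0

b = (44/15)
c = (0)
Σ b_i: 44/15·1 = 44/15 ≠ 1 ⇒ order 0.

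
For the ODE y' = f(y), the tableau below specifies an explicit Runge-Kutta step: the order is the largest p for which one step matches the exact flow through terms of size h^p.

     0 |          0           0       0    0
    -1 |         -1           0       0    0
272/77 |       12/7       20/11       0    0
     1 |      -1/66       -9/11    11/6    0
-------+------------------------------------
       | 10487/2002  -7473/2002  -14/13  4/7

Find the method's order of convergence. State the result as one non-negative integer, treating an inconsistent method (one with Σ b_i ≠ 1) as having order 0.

2

b = (10487/2002, -7473/2002, -14/13, 4/7)
c = (0, -1, 272/77, 1)
Ac = (0, 0, -20/11, 1685/231)
Σ b_i: 10487/2002·1 + (-7473/2002)·1 + (-14/13)·1 + 4/7·1 = 1 ✓
b·c: (-7473/2002)·(-1) + (-14/13)·272/77 + 4/7·1 = 1/2 ✓
b·c²: (-7473/2002)·1 + (-14/13)·73984/5929 + 4/7·1 = -365555/22022 ≠ 1/3 ⇒ order 2.
b·Ac: (-14/13)·(-20/11) + 4/7·1685/231 = 128780/21021 ≠ 1/6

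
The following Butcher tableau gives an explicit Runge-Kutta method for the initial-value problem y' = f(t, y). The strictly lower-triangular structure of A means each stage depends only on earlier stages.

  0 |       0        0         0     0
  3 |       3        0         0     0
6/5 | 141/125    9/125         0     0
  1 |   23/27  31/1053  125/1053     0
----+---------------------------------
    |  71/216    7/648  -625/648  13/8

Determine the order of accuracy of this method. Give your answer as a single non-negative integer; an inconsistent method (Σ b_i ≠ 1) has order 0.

b = (71/216, 7/648, -625/648, 13/8)
c = (0, 3, 6/5, 1)
Ac = (0, 0, 27/125, 3/13)
Σ b_i: 71/216·1 + 7/648·1 + (-625/648)·1 + 13/8·1 = 1 ✓
b·c: 7/648·3 + (-625/648)·6/5 + 13/8·1 = 1/2 ✓
b·c²: 7/648·9 + (-625/648)·36/25 + 13/8·1 = 1/3 ✓
b·Ac: (-625/648)·27/125 + 13/8·3/13 = 1/6 ✓
b·c³: 7/648·27 + (-625/648)·216/125 + 13/8·1 = 1/4 ✓
b·(c∘Ac): (-625/648)·162/625 + 13/8·3/13 = 1/8 ✓
b·Ac²: (-625/648)·81/125 + 13/8·17/39 = 1/12 ✓
b·A²c: 13/8·1/39 = 1/24 ✓; 4 stages ⇒ order 4.

4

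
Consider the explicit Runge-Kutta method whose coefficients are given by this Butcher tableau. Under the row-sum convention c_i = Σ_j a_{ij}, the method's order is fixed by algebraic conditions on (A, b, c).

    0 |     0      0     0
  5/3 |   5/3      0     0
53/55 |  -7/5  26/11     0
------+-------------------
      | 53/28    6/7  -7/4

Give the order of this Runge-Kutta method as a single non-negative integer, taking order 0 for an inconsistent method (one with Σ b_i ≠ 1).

1

b = (53/28, 6/7, -7/4)
c = (0, 5/3, 53/55)
Ac = (0, 0, 130/33)
Σ b_i: 53/28·1 + 6/7·1 + (-7/4)·1 = 1 ✓
b·c: 6/7·5/3 + (-7/4)·53/55 = -397/1540 ≠ 1/2 ⇒ order 1.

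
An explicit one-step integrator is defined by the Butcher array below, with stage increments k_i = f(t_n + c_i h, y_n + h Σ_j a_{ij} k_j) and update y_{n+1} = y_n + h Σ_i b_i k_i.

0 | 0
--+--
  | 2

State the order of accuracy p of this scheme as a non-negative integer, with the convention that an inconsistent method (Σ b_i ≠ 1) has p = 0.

0

b = (2)
c = (0)
Σ b_i: 2·1 = 2 ≠ 1 ⇒ order 0.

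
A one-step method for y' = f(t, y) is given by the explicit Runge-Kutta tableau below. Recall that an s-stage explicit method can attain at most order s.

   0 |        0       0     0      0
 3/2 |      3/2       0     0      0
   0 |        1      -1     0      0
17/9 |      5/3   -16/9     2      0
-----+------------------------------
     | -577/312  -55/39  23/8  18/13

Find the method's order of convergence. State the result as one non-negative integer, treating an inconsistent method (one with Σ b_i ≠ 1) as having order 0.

2

b = (-577/312, -55/39, 23/8, 18/13)
c = (0, 3/2, 0, 17/9)
Ac = (0, 0, -3/2, -8/3)
Σ b_i: (-577/312)·1 + (-55/39)·1 + 23/8·1 + 18/13·1 = 1 ✓
b·c: (-55/39)·3/2 + 18/13·17/9 = 1/2 ✓
b·c²: (-55/39)·9/4 + 18/13·289/81 = 827/468 ≠ 1/3 ⇒ order 2.
b·Ac: 23/8·(-3/2) + 18/13·(-8/3) = -1665/208 ≠ 1/6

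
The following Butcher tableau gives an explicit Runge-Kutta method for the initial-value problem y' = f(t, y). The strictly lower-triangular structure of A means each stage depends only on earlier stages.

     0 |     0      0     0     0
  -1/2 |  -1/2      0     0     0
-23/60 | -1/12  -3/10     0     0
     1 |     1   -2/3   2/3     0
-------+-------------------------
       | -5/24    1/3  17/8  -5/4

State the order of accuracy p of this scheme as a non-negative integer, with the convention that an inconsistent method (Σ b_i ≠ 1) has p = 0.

b = (-5/24, 1/3, 17/8, -5/4)
c = (0, -1/2, -23/60, 1)
Ac = (0, 0, 3/20, 7/90)
Σ b_i: (-5/24)·1 + 1/3·1 + 17/8·1 + (-5/4)·1 = 1 ✓
b·c: 1/3·(-1/2) + 17/8·(-23/60) + (-5/4)·1 = -357/160 ≠ 1/2 ⇒ order 1.

1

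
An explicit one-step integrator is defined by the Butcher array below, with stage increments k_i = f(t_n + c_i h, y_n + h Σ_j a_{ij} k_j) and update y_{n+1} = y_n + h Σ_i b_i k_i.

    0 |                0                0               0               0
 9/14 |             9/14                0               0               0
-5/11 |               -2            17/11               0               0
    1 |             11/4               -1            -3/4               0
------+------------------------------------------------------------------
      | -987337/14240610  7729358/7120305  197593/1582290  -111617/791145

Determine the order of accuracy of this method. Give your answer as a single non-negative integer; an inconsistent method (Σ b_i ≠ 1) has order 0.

3

b = (-987337/14240610, 7729358/7120305, 197593/1582290, -111617/791145)
c = (0, 9/14, -5/11, 1)
Ac = (0, 0, 153/154, -93/308)
Σ b_i: (-987337/14240610)·1 + 7729358/7120305·1 + 197593/1582290·1 + (-111617/791145)·1 = 1 ✓
b·c: 7729358/7120305·9/14 + 197593/1582290·(-5/11) + (-111617/791145)·1 = 1/2 ✓
b·c²: 7729358/7120305·81/196 + 197593/1582290·25/121 + (-111617/791145)·1 = 1/3 ✓
b·Ac: 197593/1582290·153/154 + (-111617/791145)·(-93/308) = 1/6 ✓
b·c³: 7729358/7120305·729/2744 + 197593/1582290·(-125/1331) + (-111617/791145)·1 = 6607655/48734532 ≠ 1/4 ⇒ order 3.
b·(c∘Ac): 197593/1582290·(-765/1694) + (-111617/791145)·(-93/308) = -50929/3692010 ≠ 1/8
b·Ac²: 197593/1582290·1377/2156 + (-111617/791145)·(-3369/5929) = 5195881/32489688 ≠ 1/12
b·A²c: (-111617/791145)·(-459/616) = 517497/4922680 ≠ 1/24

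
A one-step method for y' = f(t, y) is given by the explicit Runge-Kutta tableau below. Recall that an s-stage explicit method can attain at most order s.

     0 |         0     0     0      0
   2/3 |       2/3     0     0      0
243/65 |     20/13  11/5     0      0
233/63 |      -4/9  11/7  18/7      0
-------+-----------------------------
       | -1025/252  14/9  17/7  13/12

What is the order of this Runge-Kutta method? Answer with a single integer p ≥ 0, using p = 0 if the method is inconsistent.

b = (-1025/252, 14/9, 17/7, 13/12)
c = (0, 2/3, 243/65, 233/63)
Ac = (0, 0, 22/15, 14552/1365)
Σ b_i: (-1025/252)·1 + 14/9·1 + 17/7·1 + 13/12·1 = 1 ✓
b·c: 14/9·2/3 + 17/7·243/65 + 13/12·233/63 = 231331/16380 ≠ 1/2 ⇒ order 1.

1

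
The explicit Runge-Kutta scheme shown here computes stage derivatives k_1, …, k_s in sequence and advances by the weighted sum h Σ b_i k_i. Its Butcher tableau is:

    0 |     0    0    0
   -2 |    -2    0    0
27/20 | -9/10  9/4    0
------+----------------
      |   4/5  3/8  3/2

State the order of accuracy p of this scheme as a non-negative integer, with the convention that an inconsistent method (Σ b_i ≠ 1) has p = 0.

b = (4/5, 3/8, 3/2)
c = (0, -2, 27/20)
Ac = (0, 0, -9/2)
Σ b_i: 4/5·1 + 3/8·1 + 3/2·1 = 107/40 ≠ 1 ⇒ order 0.

0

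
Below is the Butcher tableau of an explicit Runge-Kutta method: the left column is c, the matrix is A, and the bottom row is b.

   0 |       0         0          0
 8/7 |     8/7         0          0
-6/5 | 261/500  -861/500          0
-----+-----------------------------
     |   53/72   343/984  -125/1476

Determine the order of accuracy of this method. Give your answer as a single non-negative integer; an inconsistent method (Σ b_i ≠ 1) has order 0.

b = (53/72, 343/984, -125/1476)
c = (0, 8/7, -6/5)
Ac = (0, 0, -246/125)
Σ b_i: 53/72·1 + 343/984·1 + (-125/1476)·1 = 1 ✓
b·c: 343/984·8/7 + (-125/1476)·(-6/5) = 1/2 ✓
b·c²: 343/984·64/49 + (-125/1476)·36/25 = 1/3 ✓
b·Ac: (-125/1476)·(-246/125) = 1/6 ✓; 3 stages ⇒ order 3.

3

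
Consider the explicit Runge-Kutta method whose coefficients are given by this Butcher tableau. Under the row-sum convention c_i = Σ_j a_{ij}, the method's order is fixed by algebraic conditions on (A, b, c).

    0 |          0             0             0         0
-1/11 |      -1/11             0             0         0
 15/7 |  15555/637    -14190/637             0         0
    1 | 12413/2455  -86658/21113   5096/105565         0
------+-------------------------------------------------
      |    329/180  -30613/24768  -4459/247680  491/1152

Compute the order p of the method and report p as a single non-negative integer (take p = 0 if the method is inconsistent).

b = (329/180, -30613/24768, -4459/247680, 491/1152)
c = (0, -1/11, 15/7, 1)
Ac = (0, 0, 1290/637, 234/491)
Σ b_i: 329/180·1 + (-30613/24768)·1 + (-4459/247680)·1 + 491/1152·1 = 1 ✓
b·c: (-30613/24768)·(-1/11) + (-4459/247680)·15/7 + 491/1152·1 = 1/2 ✓
b·c²: (-30613/24768)·1/121 + (-4459/247680)·225/49 + 491/1152·1 = 1/3 ✓
b·Ac: (-4459/247680)·1290/637 + 491/1152·234/491 = 1/6 ✓
b·c³: (-30613/24768)·(-1/1331) + (-4459/247680)·3375/343 + 491/1152·1 = 1/4 ✓
b·(c∘Ac): (-4459/247680)·19350/4459 + 491/1152·234/491 = 1/8 ✓
b·Ac²: (-4459/247680)·(-1290/7007) + 491/1152·1014/5401 = 1/12 ✓
b·A²c: 491/1152·48/491 = 1/24 ✓; 4 stages ⇒ order 4.

4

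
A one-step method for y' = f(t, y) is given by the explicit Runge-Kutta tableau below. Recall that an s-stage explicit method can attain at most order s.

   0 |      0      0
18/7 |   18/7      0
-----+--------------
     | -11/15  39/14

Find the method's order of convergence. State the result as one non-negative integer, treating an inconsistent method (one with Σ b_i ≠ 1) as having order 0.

b = (-11/15, 39/14)
c = (0, 18/7)
Σ b_i: (-11/15)·1 + 39/14·1 = 431/210 ≠ 1 ⇒ order 0.

0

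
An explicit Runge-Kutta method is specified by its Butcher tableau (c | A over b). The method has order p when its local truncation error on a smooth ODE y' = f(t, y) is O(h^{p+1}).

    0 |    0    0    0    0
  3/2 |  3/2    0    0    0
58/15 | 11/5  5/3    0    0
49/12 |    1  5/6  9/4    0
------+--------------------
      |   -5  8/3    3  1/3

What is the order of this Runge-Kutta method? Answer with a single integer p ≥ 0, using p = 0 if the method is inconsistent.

1

b = (-5, 8/3, 3, 1/3)
c = (0, 3/2, 58/15, 49/12)
Ac = (0, 0, 5/2, 199/20)
Σ b_i: (-5)·1 + 8/3·1 + 3·1 + 1/3·1 = 1 ✓
b·c: 8/3·3/2 + 3·58/15 + 1/3·49/12 = 3053/180 ≠ 1/2 ⇒ order 1.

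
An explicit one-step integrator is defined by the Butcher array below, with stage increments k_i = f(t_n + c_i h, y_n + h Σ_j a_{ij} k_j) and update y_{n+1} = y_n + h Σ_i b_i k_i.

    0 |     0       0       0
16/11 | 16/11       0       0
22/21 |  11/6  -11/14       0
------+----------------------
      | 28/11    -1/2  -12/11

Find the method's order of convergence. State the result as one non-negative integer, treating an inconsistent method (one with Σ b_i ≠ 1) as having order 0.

0

b = (28/11, -1/2, -12/11)
c = (0, 16/11, 22/21)
Ac = (0, 0, -8/7)
Σ b_i: 28/11·1 + (-1/2)·1 + (-12/11)·1 = 21/22 ≠ 1 ⇒ order 0.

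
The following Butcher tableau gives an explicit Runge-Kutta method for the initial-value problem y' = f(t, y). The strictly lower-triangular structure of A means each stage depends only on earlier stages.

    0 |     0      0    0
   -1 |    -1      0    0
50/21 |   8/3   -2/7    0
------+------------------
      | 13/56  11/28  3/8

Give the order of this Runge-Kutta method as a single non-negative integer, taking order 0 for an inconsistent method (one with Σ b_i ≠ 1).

b = (13/56, 11/28, 3/8)
c = (0, -1, 50/21)
Ac = (0, 0, 2/7)
Σ b_i: 13/56·1 + 11/28·1 + 3/8·1 = 1 ✓
b·c: 11/28·(-1) + 3/8·50/21 = 1/2 ✓
b·c²: 11/28·1 + 3/8·2500/441 = 1481/588 ≠ 1/3 ⇒ order 2.
b·Ac: 3/8·2/7 = 3/28 ≠ 1/6

2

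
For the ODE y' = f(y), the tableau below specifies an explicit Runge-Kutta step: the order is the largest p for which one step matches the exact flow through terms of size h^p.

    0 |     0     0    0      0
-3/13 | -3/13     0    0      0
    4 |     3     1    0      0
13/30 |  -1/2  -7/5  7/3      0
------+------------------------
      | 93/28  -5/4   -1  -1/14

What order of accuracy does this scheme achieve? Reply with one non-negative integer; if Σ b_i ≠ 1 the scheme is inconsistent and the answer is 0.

b = (93/28, -5/4, -1, -1/14)
c = (0, -3/13, 4, 13/30)
Ac = (0, 0, -3/13, 1883/195)
Σ b_i: 93/28·1 + (-5/4)·1 + (-1)·1 + (-1/14)·1 = 1 ✓
b·c: (-5/4)·(-3/13) + (-1)·4 + (-1/14)·13/30 = -10217/2730 ≠ 1/2 ⇒ order 1.

1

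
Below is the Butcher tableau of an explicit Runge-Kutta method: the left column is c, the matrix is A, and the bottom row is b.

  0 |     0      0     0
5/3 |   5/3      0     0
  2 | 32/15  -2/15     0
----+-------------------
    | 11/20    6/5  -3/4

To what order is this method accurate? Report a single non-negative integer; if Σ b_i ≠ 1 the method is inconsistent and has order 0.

3

b = (11/20, 6/5, -3/4)
c = (0, 5/3, 2)
Ac = (0, 0, -2/9)
Σ b_i: 11/20·1 + 6/5·1 + (-3/4)·1 = 1 ✓
b·c: 6/5·5/3 + (-3/4)·2 = 1/2 ✓
b·c²: 6/5·25/9 + (-3/4)·4 = 1/3 ✓
b·Ac: (-3/4)·(-2/9) = 1/6 ✓; 3 stages ⇒ order 3.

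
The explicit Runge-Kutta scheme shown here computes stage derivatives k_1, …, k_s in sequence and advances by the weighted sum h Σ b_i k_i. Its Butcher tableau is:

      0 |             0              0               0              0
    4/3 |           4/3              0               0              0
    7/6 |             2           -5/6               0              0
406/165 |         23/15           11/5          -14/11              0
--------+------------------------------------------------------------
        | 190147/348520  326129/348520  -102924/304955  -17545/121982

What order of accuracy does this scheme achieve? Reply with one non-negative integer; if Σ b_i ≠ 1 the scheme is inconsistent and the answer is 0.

b = (190147/348520, 326129/348520, -102924/304955, -17545/121982)
c = (0, 4/3, 7/6, 406/165)
Ac = (0, 0, -10/9, 239/165)
Σ b_i: 190147/348520·1 + 326129/348520·1 + (-102924/304955)·1 + (-17545/121982)·1 = 1 ✓
b·c: 326129/348520·4/3 + (-102924/304955)·7/6 + (-17545/121982)·406/165 = 1/2 ✓
b·c²: 326129/348520·16/9 + (-102924/304955)·49/36 + (-17545/121982)·164836/27225 = 1/3 ✓
b·Ac: (-102924/304955)·(-10/9) + (-17545/121982)·239/165 = 1/6 ✓
b·c³: 326129/348520·64/27 + (-102924/304955)·343/216 + (-17545/121982)·66923416/4492125 = -6622853/14376450 ≠ 1/4 ⇒ order 3.
b·(c∘Ac): (-102924/304955)·(-35/27) + (-17545/121982)·97034/27225 = -29459/392085 ≠ 1/8
b·Ac²: (-102924/304955)·(-40/27) + (-17545/121982)·719/330 = 19513/104556 ≠ 1/12
b·A²c: (-17545/121982)·140/99 = -15950/78417 ≠ 1/24

3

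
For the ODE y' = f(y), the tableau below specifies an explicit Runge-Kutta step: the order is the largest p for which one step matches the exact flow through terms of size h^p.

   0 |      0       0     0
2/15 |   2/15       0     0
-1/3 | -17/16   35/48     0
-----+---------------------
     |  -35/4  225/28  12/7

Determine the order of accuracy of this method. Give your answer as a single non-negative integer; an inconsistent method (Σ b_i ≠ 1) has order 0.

3

b = (-35/4, 225/28, 12/7)
c = (0, 2/15, -1/3)
Ac = (0, 0, 7/72)
Σ b_i: (-35/4)·1 + 225/28·1 + 12/7·1 = 1 ✓
b·c: 225/28·2/15 + 12/7·(-1/3) = 1/2 ✓
b·c²: 225/28·4/225 + 12/7·1/9 = 1/3 ✓
b·Ac: 12/7·7/72 = 1/6 ✓; 3 stages ⇒ order 3.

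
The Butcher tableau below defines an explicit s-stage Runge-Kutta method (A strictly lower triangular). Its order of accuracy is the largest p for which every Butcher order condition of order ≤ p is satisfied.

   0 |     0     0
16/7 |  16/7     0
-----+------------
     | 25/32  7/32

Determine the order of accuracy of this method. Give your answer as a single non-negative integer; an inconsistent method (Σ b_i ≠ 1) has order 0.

b = (25/32, 7/32)
c = (0, 16/7)
Σ b_i: 25/32·1 + 7/32·1 = 1 ✓
b·c: 7/32·16/7 = 1/2 ✓; 2 stages ⇒ order 2.

2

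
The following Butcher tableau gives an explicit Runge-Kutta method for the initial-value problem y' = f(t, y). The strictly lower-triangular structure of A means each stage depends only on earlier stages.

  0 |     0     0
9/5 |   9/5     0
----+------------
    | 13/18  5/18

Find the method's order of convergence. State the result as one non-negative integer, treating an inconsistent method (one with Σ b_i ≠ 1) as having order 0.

b = (13/18, 5/18)
c = (0, 9/5)
Σ b_i: 13/18·1 + 5/18·1 = 1 ✓
b·c: 5/18·9/5 = 1/2 ✓; 2 stages ⇒ order 2.

2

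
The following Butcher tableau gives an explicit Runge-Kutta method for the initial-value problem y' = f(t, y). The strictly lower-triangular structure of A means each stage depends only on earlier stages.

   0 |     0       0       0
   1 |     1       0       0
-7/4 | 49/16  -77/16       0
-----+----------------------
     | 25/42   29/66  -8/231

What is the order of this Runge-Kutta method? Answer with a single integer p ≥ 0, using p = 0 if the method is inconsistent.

3

b = (25/42, 29/66, -8/231)
c = (0, 1, -7/4)
Ac = (0, 0, -77/16)
Σ b_i: 25/42·1 + 29/66·1 + (-8/231)·1 = 1 ✓
b·c: 29/66·1 + (-8/231)·(-7/4) = 1/2 ✓
b·c²: 29/66·1 + (-8/231)·49/16 = 1/3 ✓
b·Ac: (-8/231)·(-77/16) = 1/6 ✓; 3 stages ⇒ order 3.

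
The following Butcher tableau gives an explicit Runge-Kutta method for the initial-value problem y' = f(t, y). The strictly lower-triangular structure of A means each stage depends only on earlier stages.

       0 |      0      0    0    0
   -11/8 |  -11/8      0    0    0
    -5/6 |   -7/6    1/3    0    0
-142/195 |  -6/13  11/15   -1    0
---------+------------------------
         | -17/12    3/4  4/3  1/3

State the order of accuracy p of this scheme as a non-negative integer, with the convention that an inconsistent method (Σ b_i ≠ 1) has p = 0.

b = (-17/12, 3/4, 4/3, 1/3)
c = (0, -11/8, -5/6, -142/195)
Ac = (0, 0, -11/24, -7/40)
Σ b_i: (-17/12)·1 + 3/4·1 + 4/3·1 + 1/3·1 = 1 ✓
b·c: 3/4·(-11/8) + 4/3·(-5/6) + 1/3·(-142/195) = -4961/2080 ≠ 1/2 ⇒ order 1.

1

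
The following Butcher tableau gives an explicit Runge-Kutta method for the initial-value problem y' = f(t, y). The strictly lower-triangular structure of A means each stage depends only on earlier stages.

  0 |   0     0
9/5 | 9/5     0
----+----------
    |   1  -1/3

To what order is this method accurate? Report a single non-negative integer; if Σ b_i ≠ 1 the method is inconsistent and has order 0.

0

b = (1, -1/3)
c = (0, 9/5)
Σ b_i: 1·1 + (-1/3)·1 = 2/3 ≠ 1 ⇒ order 0.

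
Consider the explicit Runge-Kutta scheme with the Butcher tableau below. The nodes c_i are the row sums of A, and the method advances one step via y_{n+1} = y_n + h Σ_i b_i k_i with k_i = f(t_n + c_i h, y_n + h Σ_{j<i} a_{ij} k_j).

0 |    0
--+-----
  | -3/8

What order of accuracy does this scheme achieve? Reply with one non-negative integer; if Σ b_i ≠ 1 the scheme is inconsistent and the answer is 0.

b = (-3/8)
c = (0)
Σ b_i: (-3/8)·1 = -3/8 ≠ 1 ⇒ order 0.

0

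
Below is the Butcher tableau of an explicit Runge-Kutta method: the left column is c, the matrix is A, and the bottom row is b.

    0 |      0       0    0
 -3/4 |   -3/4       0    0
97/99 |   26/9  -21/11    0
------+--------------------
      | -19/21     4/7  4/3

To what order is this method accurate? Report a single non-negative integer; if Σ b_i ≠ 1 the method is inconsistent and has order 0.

b = (-19/21, 4/7, 4/3)
c = (0, -3/4, 97/99)
Ac = (0, 0, 63/44)
Σ b_i: (-19/21)·1 + 4/7·1 + 4/3·1 = 1 ✓
b·c: 4/7·(-3/4) + 4/3·97/99 = 1825/2079 ≠ 1/2 ⇒ order 1.

1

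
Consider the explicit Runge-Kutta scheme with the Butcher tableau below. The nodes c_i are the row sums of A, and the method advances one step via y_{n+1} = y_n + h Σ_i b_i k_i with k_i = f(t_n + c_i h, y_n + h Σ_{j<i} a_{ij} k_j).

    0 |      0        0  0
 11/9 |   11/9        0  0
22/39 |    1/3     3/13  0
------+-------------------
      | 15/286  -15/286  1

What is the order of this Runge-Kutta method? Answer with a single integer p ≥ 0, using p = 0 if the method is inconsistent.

b = (15/286, -15/286, 1)
c = (0, 11/9, 22/39)
Ac = (0, 0, 11/39)
Σ b_i: 15/286·1 + (-15/286)·1 + 1·1 = 1 ✓
b·c: (-15/286)·11/9 + 1·22/39 = 1/2 ✓
b·c²: (-15/286)·121/81 + 1·484/1521 = 2189/9126 ≠ 1/3 ⇒ order 2.
b·Ac: 1·11/39 = 11/39 ≠ 1/6

2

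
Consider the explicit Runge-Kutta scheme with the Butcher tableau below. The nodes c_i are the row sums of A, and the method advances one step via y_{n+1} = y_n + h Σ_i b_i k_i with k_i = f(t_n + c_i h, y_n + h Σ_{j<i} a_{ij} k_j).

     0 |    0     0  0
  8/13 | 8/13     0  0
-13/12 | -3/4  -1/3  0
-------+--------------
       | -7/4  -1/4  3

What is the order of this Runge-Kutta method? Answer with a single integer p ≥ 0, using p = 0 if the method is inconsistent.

b = (-7/4, -1/4, 3)
c = (0, 8/13, -13/12)
Ac = (0, 0, -8/39)
Σ b_i: (-7/4)·1 + (-1/4)·1 + 3·1 = 1 ✓
b·c: (-1/4)·8/13 + 3·(-13/12) = -177/52 ≠ 1/2 ⇒ order 1.

1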